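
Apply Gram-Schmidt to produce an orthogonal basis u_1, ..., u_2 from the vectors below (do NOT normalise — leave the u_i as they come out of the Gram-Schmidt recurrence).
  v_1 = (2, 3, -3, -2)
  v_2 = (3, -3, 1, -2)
Orthogonal basis:
  u_1 = (2, 3, -3, -2)
  u_2 = (41/13, -36/13, 10/13, -28/13)

Apply the Gram-Schmidt recurrence
  u_1 = v_1
  u_i = v_i − Σ_{j<i} ((v_i · u_j) / (u_j · u_j)) · u_j.

Step by step this gives:
  u_1 = (2, 3, -3, -2)
  u_2 = (41/13, -36/13, 10/13, -28/13)

Orthogonality check:
  u_2 · u_1 = 0 (should be 0)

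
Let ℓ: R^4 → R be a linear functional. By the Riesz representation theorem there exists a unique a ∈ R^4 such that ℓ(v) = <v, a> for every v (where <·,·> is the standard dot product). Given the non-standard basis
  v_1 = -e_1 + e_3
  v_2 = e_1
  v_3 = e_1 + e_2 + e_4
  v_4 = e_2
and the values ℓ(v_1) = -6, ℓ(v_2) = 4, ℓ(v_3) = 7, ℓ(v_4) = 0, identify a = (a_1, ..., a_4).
a = (4, 0, -2, 3)

Write a = (a_1, ..., a_4) in the standard basis. For each basis vector v_i, ℓ(v_i) = <v_i, a> is a linear equation in the a_j's. Collect the n equations into a matrix system V a = ℓ, where row i of V is v_i (expressed in the standard basis). Since V is invertible (lower-triangular with 1s on the diagonal, up to permutation), solve by back-substitution:
  V =
[[-1, 0, 1, 0],
 [1, 0, 0, 0],
 [1, 1, 0, 1],
 [0, 1, 0, 0]]
  V a = (-6, 4, 7, 0)
Solving gives a = (4, 0, -2, 3).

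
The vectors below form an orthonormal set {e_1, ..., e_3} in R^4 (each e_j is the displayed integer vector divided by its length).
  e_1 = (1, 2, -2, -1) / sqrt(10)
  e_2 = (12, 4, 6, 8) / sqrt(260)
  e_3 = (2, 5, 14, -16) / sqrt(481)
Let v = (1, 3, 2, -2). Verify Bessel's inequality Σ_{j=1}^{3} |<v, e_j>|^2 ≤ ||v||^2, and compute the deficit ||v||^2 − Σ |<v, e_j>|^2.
Σ |<v, e_j>|^2 = 1211/74; ||v||^2 = 18; deficit = 121/74

Write each e_j = u_j / sqrt(<u_j, u_j>) where u_j is the displayed integer vector. Then <v, e_j> = <v, u_j> / sqrt(<u_j, u_j>), so |<v, e_j>|^2 = <v, u_j>^2 / <u_j, u_j>.
Coefficients: <v, e_1> = 5/sqrt(10), <v, e_2> = 20/sqrt(260), <v, e_3> = 77/sqrt(481).
Square and sum: Σ |<v, e_j>|^2 = 1211/74.
Compute ||v||^2 = v·v = 18.
Deficit = 18 − 1211/74 = 121/74 ≥ 0, confirming Bessel's inequality. (The deficit equals ||v − Σ <v,e_j> e_j||^2, the squared distance from v to span{e_j}.)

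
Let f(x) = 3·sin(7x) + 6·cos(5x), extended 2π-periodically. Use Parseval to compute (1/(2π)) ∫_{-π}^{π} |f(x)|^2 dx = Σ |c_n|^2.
Σ |c_n|^2 = 45/2

Expand |f|^2 and use orthogonality of {sin(nx), cos(mx)} on [-π, π]:
  ∫_{-π}^{π} sin(nx)^2 dx = π, ∫ cos(mx)^2 dx = π, and cross terms integrate to 0.
So ∫_{-π}^{π} f(x)^2 dx = 3^2 · π + 6^2 · π = (9 + 36)π.
Divide by 2π: (9 + 36)/2 = 45/2.
By Parseval, this equals Σ |c_n|^2.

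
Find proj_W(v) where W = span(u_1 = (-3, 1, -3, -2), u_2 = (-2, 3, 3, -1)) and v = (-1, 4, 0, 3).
proj_W(v) = (-101/105, 754/525, 10/7, -253/525)

Set up U = [u_1 | ... | u_2] ∈ R^(4×2). The projector onto W = col(U) is P = U (U^T U)^(-1) U^T.
Compute U^T U =
  [23, 2]
  [2, 23],
and U^T v = (1, 11).
Solve U^T U · c = U^T v for the coefficients: c = (1/525, 251/525). The projection is proj_W(v) = U c.
Check: (v - proj_W(v)) · u_1 = 0  (should be 0).
Check: (v - proj_W(v)) · u_2 = 0  (should be 0).
Result: proj_W(v) = (-101/105, 754/525, 10/7, -253/525).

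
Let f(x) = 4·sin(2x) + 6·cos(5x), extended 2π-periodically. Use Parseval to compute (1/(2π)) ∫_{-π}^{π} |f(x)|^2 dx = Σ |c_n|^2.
Σ |c_n|^2 = 26

Expand |f|^2 and use orthogonality of {sin(nx), cos(mx)} on [-π, π]:
  ∫_{-π}^{π} sin(nx)^2 dx = π, ∫ cos(mx)^2 dx = π, and cross terms integrate to 0.
So ∫_{-π}^{π} f(x)^2 dx = 4^2 · π + 6^2 · π = (16 + 36)π.
Divide by 2π: (16 + 36)/2 = 26.
By Parseval, this equals Σ |c_n|^2.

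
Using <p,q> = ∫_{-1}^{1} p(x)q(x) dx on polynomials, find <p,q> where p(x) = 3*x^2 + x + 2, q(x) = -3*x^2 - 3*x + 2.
<p,q> = 12/5

Expand the product: p(x)·q(x) = -9*x^4 - 12*x^3 - 3*x^2 - 4*x + 4.
∫_{-1}^{1} of each monomial x^k gives [2/(k+1) if k even, 0 if k odd]. Integrating term-by-term (or equivalently evaluating the antiderivative F(x) = -9*x^5/5 - 3*x^4 - x^3 - 2*x^2 + 4*x at the endpoints):
  F(1) − F(−1) = -19/5 − (-31/5) = 12/5.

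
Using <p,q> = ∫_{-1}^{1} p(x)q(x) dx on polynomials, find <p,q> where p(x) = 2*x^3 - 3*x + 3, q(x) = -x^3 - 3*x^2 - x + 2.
<p,q> = 274/35

Expand the product: p(x)·q(x) = -2*x^6 - 6*x^5 + x^4 + 10*x^3 - 6*x^2 - 9*x + 6.
∫_{-1}^{1} of each monomial x^k gives [2/(k+1) if k even, 0 if k odd]. Integrating term-by-term (or equivalently evaluating the antiderivative F(x) = -2*x^7/7 - x^6 + x^5/5 + 5*x^4/2 - 2*x^3 - 9*x^2/2 + 6*x at the endpoints):
  F(1) − F(−1) = 32/35 − (-242/35) = 274/35.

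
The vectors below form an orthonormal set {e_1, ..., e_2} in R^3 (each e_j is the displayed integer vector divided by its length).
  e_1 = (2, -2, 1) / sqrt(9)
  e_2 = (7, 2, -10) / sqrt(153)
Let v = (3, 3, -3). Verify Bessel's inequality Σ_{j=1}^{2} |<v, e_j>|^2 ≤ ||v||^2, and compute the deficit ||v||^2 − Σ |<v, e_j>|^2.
Σ |<v, e_j>|^2 = 378/17; ||v||^2 = 27; deficit = 81/17

Write each e_j = u_j / sqrt(<u_j, u_j>) where u_j is the displayed integer vector. Then <v, e_j> = <v, u_j> / sqrt(<u_j, u_j>), so |<v, e_j>|^2 = <v, u_j>^2 / <u_j, u_j>.
Coefficients: <v, e_1> = -3/sqrt(9), <v, e_2> = 57/sqrt(153).
Square and sum: Σ |<v, e_j>|^2 = 378/17.
Compute ||v||^2 = v·v = 27.
Deficit = 27 − 378/17 = 81/17 ≥ 0, confirming Bessel's inequality. (The deficit equals ||v − Σ <v,e_j> e_j||^2, the squared distance from v to span{e_j}.)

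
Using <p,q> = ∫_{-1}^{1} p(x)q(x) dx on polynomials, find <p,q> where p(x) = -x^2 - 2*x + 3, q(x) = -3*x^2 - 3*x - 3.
<p,q> = -84/5

Expand the product: p(x)·q(x) = 3*x^4 + 9*x^3 - 3*x - 9.
∫_{-1}^{1} of each monomial x^k gives [2/(k+1) if k even, 0 if k odd]. Integrating term-by-term (or equivalently evaluating the antiderivative F(x) = 3*x^5/5 + 9*x^4/4 - 3*x^2/2 - 9*x at the endpoints):
  F(1) − F(−1) = -153/20 − (183/20) = -84/5.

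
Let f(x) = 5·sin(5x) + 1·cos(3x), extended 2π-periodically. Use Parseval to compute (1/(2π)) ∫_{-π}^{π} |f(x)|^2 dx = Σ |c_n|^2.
Σ |c_n|^2 = 13

Expand |f|^2 and use orthogonality of {sin(nx), cos(mx)} on [-π, π]:
  ∫_{-π}^{π} sin(nx)^2 dx = π, ∫ cos(mx)^2 dx = π, and cross terms integrate to 0.
So ∫_{-π}^{π} f(x)^2 dx = 5^2 · π + 1^2 · π = (25 + 1)π.
Divide by 2π: (25 + 1)/2 = 13.
By Parseval, this equals Σ |c_n|^2.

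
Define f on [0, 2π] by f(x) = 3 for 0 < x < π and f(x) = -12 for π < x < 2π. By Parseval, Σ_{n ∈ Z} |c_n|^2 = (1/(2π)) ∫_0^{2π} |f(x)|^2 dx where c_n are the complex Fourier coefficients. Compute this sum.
Σ |c_n|^2 = 153/2

Parseval equates the L^2 energy of f (normalised by 1/(2π)) with the ℓ^2 sum of its Fourier coefficients: (1/(2π)) ∫_0^{2π} |f|^2 = Σ |c_n|^2.
Compute the left side: (1/(2π)) [∫_0^π 3^2 dx + ∫_π^{2π} (-12)^2 dx] = (1/(2π)) · (9π + 144π) = (9 + 144)/2 = 153/2.
So Σ_{n ∈ Z} |c_n|^2 = 153/2.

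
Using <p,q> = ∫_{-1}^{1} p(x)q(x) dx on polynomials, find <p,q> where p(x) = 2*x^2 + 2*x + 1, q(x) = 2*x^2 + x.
<p,q> = 64/15

Expand the product: p(x)·q(x) = 4*x^4 + 6*x^3 + 4*x^2 + x.
∫_{-1}^{1} of each monomial x^k gives [2/(k+1) if k even, 0 if k odd]. Integrating term-by-term (or equivalently evaluating the antiderivative F(x) = 4*x^5/5 + 3*x^4/2 + 4*x^3/3 + x^2/2 at the endpoints):
  F(1) − F(−1) = 62/15 − (-2/15) = 64/15.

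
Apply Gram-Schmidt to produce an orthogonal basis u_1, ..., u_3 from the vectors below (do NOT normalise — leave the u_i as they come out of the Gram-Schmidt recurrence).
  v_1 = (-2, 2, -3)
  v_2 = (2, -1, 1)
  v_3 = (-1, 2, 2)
Orthogonal basis:
  u_1 = (-2, 2, -3)
  u_2 = (16/17, 1/17, -10/17)
  u_3 = (11/21, 44/21, 22/21)

Apply the Gram-Schmidt recurrence
  u_1 = v_1
  u_i = v_i − Σ_{j<i} ((v_i · u_j) / (u_j · u_j)) · u_j.

Step by step this gives:
  u_1 = (-2, 2, -3)
  u_2 = (16/17, 1/17, -10/17)
  u_3 = (11/21, 44/21, 22/21)

Orthogonality check:
  u_2 · u_1 = 0 (should be 0)
  u_3 · u_1 = 0 (should be 0)
  u_3 · u_2 = 0 (should be 0)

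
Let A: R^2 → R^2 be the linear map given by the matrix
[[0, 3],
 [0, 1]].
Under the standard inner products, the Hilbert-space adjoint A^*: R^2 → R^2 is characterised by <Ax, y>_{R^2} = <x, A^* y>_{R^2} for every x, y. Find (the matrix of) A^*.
A^* = A^T =
[[0, 0],
 [3, 1]]

For real matrices with standard dot products, the defining identity <Ax, y> = <x, A^* y> gives (Ax)^T y = x^T (A^*) y, i.e. x^T A^T y = x^T (A^*) y. Since this holds for all x, y, we must have A^* = A^T. Therefore
A^* =
[[0, 0],
 [3, 1]].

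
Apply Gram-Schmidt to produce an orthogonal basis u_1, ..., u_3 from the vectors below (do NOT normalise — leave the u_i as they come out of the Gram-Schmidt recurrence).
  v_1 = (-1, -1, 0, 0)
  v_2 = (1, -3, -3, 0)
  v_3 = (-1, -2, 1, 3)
Orthogonal basis:
  u_1 = (-1, -1, 0, 0)
  u_2 = (2, -2, -3, 0)
  u_3 = (21/34, -21/34, 14/17, 3)

Apply the Gram-Schmidt recurrence
  u_1 = v_1
  u_i = v_i − Σ_{j<i} ((v_i · u_j) / (u_j · u_j)) · u_j.

Step by step this gives:
  u_1 = (-1, -1, 0, 0)
  u_2 = (2, -2, -3, 0)
  u_3 = (21/34, -21/34, 14/17, 3)

Orthogonality check:
  u_2 · u_1 = 0 (should be 0)
  u_3 · u_1 = 0 (should be 0)
  u_3 · u_2 = 0 (should be 0)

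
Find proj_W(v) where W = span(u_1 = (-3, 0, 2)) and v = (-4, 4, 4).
proj_W(v) = (-60/13, 0, 40/13)

Set up U = [u_1 | ... | u_1] ∈ R^(3×1). The projector onto W = col(U) is P = U (U^T U)^(-1) U^T.
Compute U^T U =
  [13],
and U^T v = (20).
Solve U^T U · c = U^T v for the coefficients: c = (20/13). The projection is proj_W(v) = U c.
Check: (v - proj_W(v)) · u_1 = 0  (should be 0).
Result: proj_W(v) = (-60/13, 0, 40/13).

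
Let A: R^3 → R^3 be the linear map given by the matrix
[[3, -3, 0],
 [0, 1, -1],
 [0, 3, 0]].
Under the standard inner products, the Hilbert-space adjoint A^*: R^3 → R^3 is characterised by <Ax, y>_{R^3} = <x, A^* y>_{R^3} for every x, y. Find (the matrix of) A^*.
A^* = A^T =
[[3, 0, 0],
 [-3, 1, 3],
 [0, -1, 0]]

For real matrices with standard dot products, the defining identity <Ax, y> = <x, A^* y> gives (Ax)^T y = x^T (A^*) y, i.e. x^T A^T y = x^T (A^*) y. Since this holds for all x, y, we must have A^* = A^T. Therefore
A^* =
[[3, 0, 0],
 [-3, 1, 3],
 [0, -1, 0]].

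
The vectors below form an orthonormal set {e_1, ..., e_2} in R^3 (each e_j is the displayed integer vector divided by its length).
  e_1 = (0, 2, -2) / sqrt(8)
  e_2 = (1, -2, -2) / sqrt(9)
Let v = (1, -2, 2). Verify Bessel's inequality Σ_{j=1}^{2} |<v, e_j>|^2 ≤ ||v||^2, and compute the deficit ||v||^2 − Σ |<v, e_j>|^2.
Σ |<v, e_j>|^2 = 73/9; ||v||^2 = 9; deficit = 8/9

Write each e_j = u_j / sqrt(<u_j, u_j>) where u_j is the displayed integer vector. Then <v, e_j> = <v, u_j> / sqrt(<u_j, u_j>), so |<v, e_j>|^2 = <v, u_j>^2 / <u_j, u_j>.
Coefficients: <v, e_1> = -8/sqrt(8), <v, e_2> = 1/sqrt(9).
Square and sum: Σ |<v, e_j>|^2 = 73/9.
Compute ||v||^2 = v·v = 9.
Deficit = 9 − 73/9 = 8/9 ≥ 0, confirming Bessel's inequality. (The deficit equals ||v − Σ <v,e_j> e_j||^2, the squared distance from v to span{e_j}.)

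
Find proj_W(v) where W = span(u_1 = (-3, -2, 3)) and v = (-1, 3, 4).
proj_W(v) = (-27/22, -9/11, 27/22)

Set up U = [u_1 | ... | u_1] ∈ R^(3×1). The projector onto W = col(U) is P = U (U^T U)^(-1) U^T.
Compute U^T U =
  [22],
and U^T v = (9).
Solve U^T U · c = U^T v for the coefficients: c = (9/22). The projection is proj_W(v) = U c.
Check: (v - proj_W(v)) · u_1 = 0  (should be 0).
Result: proj_W(v) = (-27/22, -9/11, 27/22).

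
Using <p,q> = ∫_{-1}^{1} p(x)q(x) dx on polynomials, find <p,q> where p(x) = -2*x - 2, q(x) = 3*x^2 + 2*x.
<p,q> = -20/3

Expand the product: p(x)·q(x) = -6*x^3 - 10*x^2 - 4*x.
∫_{-1}^{1} of each monomial x^k gives [2/(k+1) if k even, 0 if k odd]. Integrating term-by-term (or equivalently evaluating the antiderivative F(x) = -3*x^4/2 - 10*x^3/3 - 2*x^2 at the endpoints):
  F(1) − F(−1) = -41/6 − (-1/6) = -20/3.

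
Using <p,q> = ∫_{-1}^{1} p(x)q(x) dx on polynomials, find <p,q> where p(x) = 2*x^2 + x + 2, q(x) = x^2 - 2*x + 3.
<p,q> = 84/5

Expand the product: p(x)·q(x) = 2*x^4 - 3*x^3 + 6*x^2 - x + 6.
∫_{-1}^{1} of each monomial x^k gives [2/(k+1) if k even, 0 if k odd]. Integrating term-by-term (or equivalently evaluating the antiderivative F(x) = 2*x^5/5 - 3*x^4/4 + 2*x^3 - x^2/2 + 6*x at the endpoints):
  F(1) − F(−1) = 143/20 − (-193/20) = 84/5.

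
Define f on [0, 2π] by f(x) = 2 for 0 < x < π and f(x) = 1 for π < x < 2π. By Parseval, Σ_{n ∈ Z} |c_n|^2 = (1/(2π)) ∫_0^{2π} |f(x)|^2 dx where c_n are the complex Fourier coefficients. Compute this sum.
Σ |c_n|^2 = 5/2

Parseval equates the L^2 energy of f (normalised by 1/(2π)) with the ℓ^2 sum of its Fourier coefficients: (1/(2π)) ∫_0^{2π} |f|^2 = Σ |c_n|^2.
Compute the left side: (1/(2π)) [∫_0^π 2^2 dx + ∫_π^{2π} 1^2 dx] = (1/(2π)) · (4π + 1π) = (4 + 1)/2 = 5/2.
So Σ_{n ∈ Z} |c_n|^2 = 5/2.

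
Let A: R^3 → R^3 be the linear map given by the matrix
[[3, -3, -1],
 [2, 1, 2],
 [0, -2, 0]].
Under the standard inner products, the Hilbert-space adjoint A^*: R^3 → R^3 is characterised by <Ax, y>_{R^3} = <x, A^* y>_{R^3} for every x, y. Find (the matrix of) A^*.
A^* = A^T =
[[3, 2, 0],
 [-3, 1, -2],
 [-1, 2, 0]]

For real matrices with standard dot products, the defining identity <Ax, y> = <x, A^* y> gives (Ax)^T y = x^T (A^*) y, i.e. x^T A^T y = x^T (A^*) y. Since this holds for all x, y, we must have A^* = A^T. Therefore
A^* =
[[3, 2, 0],
 [-3, 1, -2],
 [-1, 2, 0]].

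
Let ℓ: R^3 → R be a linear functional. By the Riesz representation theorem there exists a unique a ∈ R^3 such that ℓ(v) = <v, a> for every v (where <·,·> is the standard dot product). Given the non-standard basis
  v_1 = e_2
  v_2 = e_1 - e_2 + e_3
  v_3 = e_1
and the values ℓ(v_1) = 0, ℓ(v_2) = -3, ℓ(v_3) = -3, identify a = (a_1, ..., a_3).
a = (-3, 0, 0)

Write a = (a_1, ..., a_3) in the standard basis. For each basis vector v_i, ℓ(v_i) = <v_i, a> is a linear equation in the a_j's. Collect the n equations into a matrix system V a = ℓ, where row i of V is v_i (expressed in the standard basis). Since V is invertible (lower-triangular with 1s on the diagonal, up to permutation), solve by back-substitution:
  V =
[[0, 1, 0],
 [1, -1, 1],
 [1, 0, 0]]
  V a = (0, -3, -3)
Solving gives a = (-3, 0, 0).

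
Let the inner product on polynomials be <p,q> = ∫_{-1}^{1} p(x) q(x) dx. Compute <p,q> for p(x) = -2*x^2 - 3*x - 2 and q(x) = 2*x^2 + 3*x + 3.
<p,q> = -394/15

Expand the product: p(x)·q(x) = -4*x^4 - 12*x^3 - 19*x^2 - 15*x - 6.
∫_{-1}^{1} of each monomial x^k gives [2/(k+1) if k even, 0 if k odd]. Integrating term-by-term (or equivalently evaluating the antiderivative F(x) = -4*x^5/5 - 3*x^4 - 19*x^3/3 - 15*x^2/2 - 6*x at the endpoints):
  F(1) − F(−1) = -709/30 − (79/30) = -394/15.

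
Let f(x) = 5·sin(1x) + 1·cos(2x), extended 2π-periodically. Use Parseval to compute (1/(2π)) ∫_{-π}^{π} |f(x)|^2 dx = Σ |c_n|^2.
Σ |c_n|^2 = 13

Expand |f|^2 and use orthogonality of {sin(nx), cos(mx)} on [-π, π]:
  ∫_{-π}^{π} sin(nx)^2 dx = π, ∫ cos(mx)^2 dx = π, and cross terms integrate to 0.
So ∫_{-π}^{π} f(x)^2 dx = 5^2 · π + 1^2 · π = (25 + 1)π.
Divide by 2π: (25 + 1)/2 = 13.
By Parseval, this equals Σ |c_n|^2.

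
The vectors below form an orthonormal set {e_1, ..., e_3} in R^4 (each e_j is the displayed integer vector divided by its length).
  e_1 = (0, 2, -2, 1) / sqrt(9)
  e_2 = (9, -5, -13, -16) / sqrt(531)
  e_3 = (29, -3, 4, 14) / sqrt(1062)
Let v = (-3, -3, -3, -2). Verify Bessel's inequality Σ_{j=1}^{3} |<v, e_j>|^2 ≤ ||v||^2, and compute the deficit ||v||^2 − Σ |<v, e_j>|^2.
Σ |<v, e_j>|^2 = 181/9; ||v||^2 = 31; deficit = 98/9

Write each e_j = u_j / sqrt(<u_j, u_j>) where u_j is the displayed integer vector. Then <v, e_j> = <v, u_j> / sqrt(<u_j, u_j>), so |<v, e_j>|^2 = <v, u_j>^2 / <u_j, u_j>.
Coefficients: <v, e_1> = -2/sqrt(9), <v, e_2> = 59/sqrt(531), <v, e_3> = -118/sqrt(1062).
Square and sum: Σ |<v, e_j>|^2 = 181/9.
Compute ||v||^2 = v·v = 31.
Deficit = 31 − 181/9 = 98/9 ≥ 0, confirming Bessel's inequality. (The deficit equals ||v − Σ <v,e_j> e_j||^2, the squared distance from v to span{e_j}.)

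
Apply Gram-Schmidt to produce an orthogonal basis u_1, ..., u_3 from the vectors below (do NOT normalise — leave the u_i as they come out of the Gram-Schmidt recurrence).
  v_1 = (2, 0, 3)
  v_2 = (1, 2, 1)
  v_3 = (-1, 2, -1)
Orthogonal basis:
  u_1 = (2, 0, 3)
  u_2 = (3/13, 2, -2/13)
  u_3 = (-24/53, 4/53, 16/53)

Apply the Gram-Schmidt recurrence
  u_1 = v_1
  u_i = v_i − Σ_{j<i} ((v_i · u_j) / (u_j · u_j)) · u_j.

Step by step this gives:
  u_1 = (2, 0, 3)
  u_2 = (3/13, 2, -2/13)
  u_3 = (-24/53, 4/53, 16/53)

Orthogonality check:
  u_2 · u_1 = 0 (should be 0)
  u_3 · u_1 = 0 (should be 0)
  u_3 · u_2 = 0 (should be 0)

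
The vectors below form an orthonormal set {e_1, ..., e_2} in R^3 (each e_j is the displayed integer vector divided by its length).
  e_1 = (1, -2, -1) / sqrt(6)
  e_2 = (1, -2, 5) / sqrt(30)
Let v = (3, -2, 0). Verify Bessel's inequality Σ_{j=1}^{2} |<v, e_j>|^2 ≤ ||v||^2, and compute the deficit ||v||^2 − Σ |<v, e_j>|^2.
Σ |<v, e_j>|^2 = 49/5; ||v||^2 = 13; deficit = 16/5

Write each e_j = u_j / sqrt(<u_j, u_j>) where u_j is the displayed integer vector. Then <v, e_j> = <v, u_j> / sqrt(<u_j, u_j>), so |<v, e_j>|^2 = <v, u_j>^2 / <u_j, u_j>.
Coefficients: <v, e_1> = 7/sqrt(6), <v, e_2> = 7/sqrt(30).
Square and sum: Σ |<v, e_j>|^2 = 49/5.
Compute ||v||^2 = v·v = 13.
Deficit = 13 − 49/5 = 16/5 ≥ 0, confirming Bessel's inequality. (The deficit equals ||v − Σ <v,e_j> e_j||^2, the squared distance from v to span{e_j}.)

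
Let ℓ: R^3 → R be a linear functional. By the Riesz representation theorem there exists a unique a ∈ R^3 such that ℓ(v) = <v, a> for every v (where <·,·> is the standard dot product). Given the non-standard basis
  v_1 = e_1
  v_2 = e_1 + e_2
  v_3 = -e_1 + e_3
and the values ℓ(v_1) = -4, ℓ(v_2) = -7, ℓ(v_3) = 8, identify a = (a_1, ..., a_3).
a = (-4, -3, 4)

Write a = (a_1, ..., a_3) in the standard basis. For each basis vector v_i, ℓ(v_i) = <v_i, a> is a linear equation in the a_j's. Collect the n equations into a matrix system V a = ℓ, where row i of V is v_i (expressed in the standard basis). Since V is invertible (lower-triangular with 1s on the diagonal, up to permutation), solve by back-substitution:
  V =
[[1, 0, 0],
 [1, 1, 0],
 [-1, 0, 1]]
  V a = (-4, -7, 8)
Solving gives a = (-4, -3, 4).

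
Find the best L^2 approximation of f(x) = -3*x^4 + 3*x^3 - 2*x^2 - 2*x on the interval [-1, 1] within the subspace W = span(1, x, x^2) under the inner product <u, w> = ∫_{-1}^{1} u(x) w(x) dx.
g(x) = -32*x^2/7 - x/5 + 9/35

The best approximation g ∈ W is the orthogonal projection of f onto W. Writing g = a_0 + a_1 x + a_2 x^2, the coefficients solve the normal equations G · a = b where
  G_{ij} = <φ_i, φ_j> and b_i = <f, φ_i>, with φ_0 = 1, φ_1 = x, φ_2 = x^2.
G =
  [2, 0, 2/3]
  [0, 2/3, 0]
  [2/3, 0, 2/5],
b = (-38/15, -2/15, -58/35).
Solving gives a_0 = 9/35, a_1 = -1/5, a_2 = -32/7, so
  g(x) = -32*x^2/7 - x/5 + 9/35.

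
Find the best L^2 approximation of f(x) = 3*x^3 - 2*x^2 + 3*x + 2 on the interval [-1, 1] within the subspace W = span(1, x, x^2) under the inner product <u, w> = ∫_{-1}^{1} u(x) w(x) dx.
g(x) = -2*x^2 + 24*x/5 + 2

The best approximation g ∈ W is the orthogonal projection of f onto W. Writing g = a_0 + a_1 x + a_2 x^2, the coefficients solve the normal equations G · a = b where
  G_{ij} = <φ_i, φ_j> and b_i = <f, φ_i>, with φ_0 = 1, φ_1 = x, φ_2 = x^2.
G =
  [2, 0, 2/3]
  [0, 2/3, 0]
  [2/3, 0, 2/5],
b = (8/3, 16/5, 8/15).
Solving gives a_0 = 2, a_1 = 24/5, a_2 = -2, so
  g(x) = -2*x^2 + 24*x/5 + 2.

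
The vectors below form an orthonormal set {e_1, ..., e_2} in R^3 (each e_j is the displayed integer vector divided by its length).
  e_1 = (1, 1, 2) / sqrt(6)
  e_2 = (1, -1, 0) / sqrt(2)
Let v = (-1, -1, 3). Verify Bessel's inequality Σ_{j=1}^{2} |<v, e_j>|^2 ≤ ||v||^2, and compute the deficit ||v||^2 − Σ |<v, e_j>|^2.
Σ |<v, e_j>|^2 = 8/3; ||v||^2 = 11; deficit = 25/3

Write each e_j = u_j / sqrt(<u_j, u_j>) where u_j is the displayed integer vector. Then <v, e_j> = <v, u_j> / sqrt(<u_j, u_j>), so |<v, e_j>|^2 = <v, u_j>^2 / <u_j, u_j>.
Coefficients: <v, e_1> = 4/sqrt(6), <v, e_2> = 0/sqrt(2).
Square and sum: Σ |<v, e_j>|^2 = 8/3.
Compute ||v||^2 = v·v = 11.
Deficit = 11 − 8/3 = 25/3 ≥ 0, confirming Bessel's inequality. (The deficit equals ||v − Σ <v,e_j> e_j||^2, the squared distance from v to span{e_j}.)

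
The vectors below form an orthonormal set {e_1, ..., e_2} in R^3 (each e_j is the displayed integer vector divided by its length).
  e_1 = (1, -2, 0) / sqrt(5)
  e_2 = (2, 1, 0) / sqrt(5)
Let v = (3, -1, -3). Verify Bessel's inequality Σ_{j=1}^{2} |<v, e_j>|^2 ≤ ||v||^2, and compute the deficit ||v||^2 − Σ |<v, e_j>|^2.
Σ |<v, e_j>|^2 = 10; ||v||^2 = 19; deficit = 9

Write each e_j = u_j / sqrt(<u_j, u_j>) where u_j is the displayed integer vector. Then <v, e_j> = <v, u_j> / sqrt(<u_j, u_j>), so |<v, e_j>|^2 = <v, u_j>^2 / <u_j, u_j>.
Coefficients: <v, e_1> = 5/sqrt(5), <v, e_2> = 5/sqrt(5).
Square and sum: Σ |<v, e_j>|^2 = 10.
Compute ||v||^2 = v·v = 19.
Deficit = 19 − 10 = 9 ≥ 0, confirming Bessel's inequality. (The deficit equals ||v − Σ <v,e_j> e_j||^2, the squared distance from v to span{e_j}.)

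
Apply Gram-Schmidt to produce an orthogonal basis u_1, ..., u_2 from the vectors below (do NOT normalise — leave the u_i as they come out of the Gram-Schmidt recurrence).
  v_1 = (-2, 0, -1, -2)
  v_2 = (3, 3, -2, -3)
Orthogonal basis:
  u_1 = (-2, 0, -1, -2)
  u_2 = (31/9, 3, -16/9, -23/9)

Apply the Gram-Schmidt recurrence
  u_1 = v_1
  u_i = v_i − Σ_{j<i} ((v_i · u_j) / (u_j · u_j)) · u_j.

Step by step this gives:
  u_1 = (-2, 0, -1, -2)
  u_2 = (31/9, 3, -16/9, -23/9)

Orthogonality check:
  u_2 · u_1 = 0 (should be 0)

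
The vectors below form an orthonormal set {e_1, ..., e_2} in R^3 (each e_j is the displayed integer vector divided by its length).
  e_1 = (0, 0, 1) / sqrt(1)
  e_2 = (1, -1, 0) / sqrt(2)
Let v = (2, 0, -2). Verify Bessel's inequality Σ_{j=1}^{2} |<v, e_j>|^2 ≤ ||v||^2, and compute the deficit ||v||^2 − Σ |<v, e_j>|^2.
Σ |<v, e_j>|^2 = 6; ||v||^2 = 8; deficit = 2

Write each e_j = u_j / sqrt(<u_j, u_j>) where u_j is the displayed integer vector. Then <v, e_j> = <v, u_j> / sqrt(<u_j, u_j>), so |<v, e_j>|^2 = <v, u_j>^2 / <u_j, u_j>.
Coefficients: <v, e_1> = -2/sqrt(1), <v, e_2> = 2/sqrt(2).
Square and sum: Σ |<v, e_j>|^2 = 6.
Compute ||v||^2 = v·v = 8.
Deficit = 8 − 6 = 2 ≥ 0, confirming Bessel's inequality. (The deficit equals ||v − Σ <v,e_j> e_j||^2, the squared distance from v to span{e_j}.)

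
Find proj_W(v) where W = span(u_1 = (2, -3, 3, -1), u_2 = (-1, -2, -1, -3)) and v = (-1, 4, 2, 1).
proj_W(v) = (66/329, 741/329, -3/47, 807/329)

Set up U = [u_1 | ... | u_2] ∈ R^(4×2). The projector onto W = col(U) is P = U (U^T U)^(-1) U^T.
Compute U^T U =
  [23, 4]
  [4, 15],
and U^T v = (-9, -12).
Solve U^T U · c = U^T v for the coefficients: c = (-87/329, -240/329). The projection is proj_W(v) = U c.
Check: (v - proj_W(v)) · u_1 = 0  (should be 0).
Check: (v - proj_W(v)) · u_2 = 0  (should be 0).
Result: proj_W(v) = (66/329, 741/329, -3/47, 807/329).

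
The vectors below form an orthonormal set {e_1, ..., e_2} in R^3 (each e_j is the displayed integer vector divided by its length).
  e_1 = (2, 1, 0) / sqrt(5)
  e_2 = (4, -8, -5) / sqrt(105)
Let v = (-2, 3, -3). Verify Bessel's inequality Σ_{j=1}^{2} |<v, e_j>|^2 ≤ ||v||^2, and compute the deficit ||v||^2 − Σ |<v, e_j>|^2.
Σ |<v, e_j>|^2 = 62/21; ||v||^2 = 22; deficit = 400/21

Write each e_j = u_j / sqrt(<u_j, u_j>) where u_j is the displayed integer vector. Then <v, e_j> = <v, u_j> / sqrt(<u_j, u_j>), so |<v, e_j>|^2 = <v, u_j>^2 / <u_j, u_j>.
Coefficients: <v, e_1> = -1/sqrt(5), <v, e_2> = -17/sqrt(105).
Square and sum: Σ |<v, e_j>|^2 = 62/21.
Compute ||v||^2 = v·v = 22.
Deficit = 22 − 62/21 = 400/21 ≥ 0, confirming Bessel's inequality. (The deficit equals ||v − Σ <v,e_j> e_j||^2, the squared distance from v to span{e_j}.)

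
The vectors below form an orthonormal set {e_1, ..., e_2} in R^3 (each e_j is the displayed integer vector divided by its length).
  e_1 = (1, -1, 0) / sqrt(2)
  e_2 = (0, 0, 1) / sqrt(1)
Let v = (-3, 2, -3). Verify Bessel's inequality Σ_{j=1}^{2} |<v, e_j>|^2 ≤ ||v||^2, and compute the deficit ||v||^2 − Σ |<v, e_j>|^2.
Σ |<v, e_j>|^2 = 43/2; ||v||^2 = 22; deficit = 1/2

Write each e_j = u_j / sqrt(<u_j, u_j>) where u_j is the displayed integer vector. Then <v, e_j> = <v, u_j> / sqrt(<u_j, u_j>), so |<v, e_j>|^2 = <v, u_j>^2 / <u_j, u_j>.
Coefficients: <v, e_1> = -5/sqrt(2), <v, e_2> = -3/sqrt(1).
Square and sum: Σ |<v, e_j>|^2 = 43/2.
Compute ||v||^2 = v·v = 22.
Deficit = 22 − 43/2 = 1/2 ≥ 0, confirming Bessel's inequality. (The deficit equals ||v − Σ <v,e_j> e_j||^2, the squared distance from v to span{e_j}.)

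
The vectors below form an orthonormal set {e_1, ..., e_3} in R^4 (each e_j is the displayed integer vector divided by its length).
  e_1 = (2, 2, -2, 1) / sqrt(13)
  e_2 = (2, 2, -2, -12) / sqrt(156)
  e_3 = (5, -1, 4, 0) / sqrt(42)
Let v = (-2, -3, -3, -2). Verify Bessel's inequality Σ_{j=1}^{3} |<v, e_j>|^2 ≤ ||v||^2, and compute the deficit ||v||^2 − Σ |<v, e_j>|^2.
Σ |<v, e_j>|^2 = 195/14; ||v||^2 = 26; deficit = 169/14

Write each e_j = u_j / sqrt(<u_j, u_j>) where u_j is the displayed integer vector. Then <v, e_j> = <v, u_j> / sqrt(<u_j, u_j>), so |<v, e_j>|^2 = <v, u_j>^2 / <u_j, u_j>.
Coefficients: <v, e_1> = -6/sqrt(13), <v, e_2> = 20/sqrt(156), <v, e_3> = -19/sqrt(42).
Square and sum: Σ |<v, e_j>|^2 = 195/14.
Compute ||v||^2 = v·v = 26.
Deficit = 26 − 195/14 = 169/14 ≥ 0, confirming Bessel's inequality. (The deficit equals ||v − Σ <v,e_j> e_j||^2, the squared distance from v to span{e_j}.)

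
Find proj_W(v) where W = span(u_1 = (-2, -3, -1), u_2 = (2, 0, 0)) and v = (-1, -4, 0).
proj_W(v) = (-1, -18/5, -6/5)

Set up U = [u_1 | ... | u_2] ∈ R^(3×2). The projector onto W = col(U) is P = U (U^T U)^(-1) U^T.
Compute U^T U =
  [14, -4]
  [-4, 4],
and U^T v = (14, -2).
Solve U^T U · c = U^T v for the coefficients: c = (6/5, 7/10). The projection is proj_W(v) = U c.
Check: (v - proj_W(v)) · u_1 = 0  (should be 0).
Check: (v - proj_W(v)) · u_2 = 0  (should be 0).
Result: proj_W(v) = (-1, -18/5, -6/5).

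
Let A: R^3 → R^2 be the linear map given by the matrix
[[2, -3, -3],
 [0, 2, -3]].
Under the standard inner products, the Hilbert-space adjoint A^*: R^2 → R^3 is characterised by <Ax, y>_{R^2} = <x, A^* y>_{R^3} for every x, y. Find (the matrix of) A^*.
A^* = A^T =
[[2, 0],
 [-3, 2],
 [-3, -3]]

For real matrices with standard dot products, the defining identity <Ax, y> = <x, A^* y> gives (Ax)^T y = x^T (A^*) y, i.e. x^T A^T y = x^T (A^*) y. Since this holds for all x, y, we must have A^* = A^T. Therefore
A^* =
[[2, 0],
 [-3, 2],
 [-3, -3]].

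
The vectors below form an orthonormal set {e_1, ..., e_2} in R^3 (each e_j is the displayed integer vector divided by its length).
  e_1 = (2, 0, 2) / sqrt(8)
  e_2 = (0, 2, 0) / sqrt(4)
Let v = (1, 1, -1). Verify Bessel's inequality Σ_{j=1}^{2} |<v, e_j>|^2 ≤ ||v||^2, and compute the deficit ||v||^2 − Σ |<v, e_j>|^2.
Σ |<v, e_j>|^2 = 1; ||v||^2 = 3; deficit = 2

Write each e_j = u_j / sqrt(<u_j, u_j>) where u_j is the displayed integer vector. Then <v, e_j> = <v, u_j> / sqrt(<u_j, u_j>), so |<v, e_j>|^2 = <v, u_j>^2 / <u_j, u_j>.
Coefficients: <v, e_1> = 0/sqrt(8), <v, e_2> = 2/sqrt(4).
Square and sum: Σ |<v, e_j>|^2 = 1.
Compute ||v||^2 = v·v = 3.
Deficit = 3 − 1 = 2 ≥ 0, confirming Bessel's inequality. (The deficit equals ||v − Σ <v,e_j> e_j||^2, the squared distance from v to span{e_j}.)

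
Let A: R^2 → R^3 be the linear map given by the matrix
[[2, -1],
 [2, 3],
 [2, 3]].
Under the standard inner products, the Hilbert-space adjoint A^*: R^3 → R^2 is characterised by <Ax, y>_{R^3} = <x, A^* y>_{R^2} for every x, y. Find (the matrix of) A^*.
A^* = A^T =
[[2, 2, 2],
 [-1, 3, 3]]

For real matrices with standard dot products, the defining identity <Ax, y> = <x, A^* y> gives (Ax)^T y = x^T (A^*) y, i.e. x^T A^T y = x^T (A^*) y. Since this holds for all x, y, we must have A^* = A^T. Therefore
A^* =
[[2, 2, 2],
 [-1, 3, 3]].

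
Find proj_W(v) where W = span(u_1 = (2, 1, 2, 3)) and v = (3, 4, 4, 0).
proj_W(v) = (2, 1, 2, 3)

Set up U = [u_1 | ... | u_1] ∈ R^(4×1). The projector onto W = col(U) is P = U (U^T U)^(-1) U^T.
Compute U^T U =
  [18],
and U^T v = (18).
Solve U^T U · c = U^T v for the coefficients: c = (1). The projection is proj_W(v) = U c.
Check: (v - proj_W(v)) · u_1 = 0  (should be 0).
Result: proj_W(v) = (2, 1, 2, 3).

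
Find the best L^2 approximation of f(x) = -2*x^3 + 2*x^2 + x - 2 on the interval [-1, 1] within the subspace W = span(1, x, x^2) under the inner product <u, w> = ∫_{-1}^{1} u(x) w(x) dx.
g(x) = 2*x^2 - x/5 - 2

The best approximation g ∈ W is the orthogonal projection of f onto W. Writing g = a_0 + a_1 x + a_2 x^2, the coefficients solve the normal equations G · a = b where
  G_{ij} = <φ_i, φ_j> and b_i = <f, φ_i>, with φ_0 = 1, φ_1 = x, φ_2 = x^2.
G =
  [2, 0, 2/3]
  [0, 2/3, 0]
  [2/3, 0, 2/5],
b = (-8/3, -2/15, -8/15).
Solving gives a_0 = -2, a_1 = -1/5, a_2 = 2, so
  g(x) = 2*x^2 - x/5 - 2.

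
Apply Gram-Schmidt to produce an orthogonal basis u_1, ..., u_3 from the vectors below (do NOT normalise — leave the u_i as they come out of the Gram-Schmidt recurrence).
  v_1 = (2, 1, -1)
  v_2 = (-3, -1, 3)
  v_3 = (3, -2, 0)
Orthogonal basis:
  u_1 = (2, 1, -1)
  u_2 = (1/3, 2/3, 4/3)
  u_3 = (12/7, -18/7, 6/7)

Apply the Gram-Schmidt recurrence
  u_1 = v_1
  u_i = v_i − Σ_{j<i} ((v_i · u_j) / (u_j · u_j)) · u_j.

Step by step this gives:
  u_1 = (2, 1, -1)
  u_2 = (1/3, 2/3, 4/3)
  u_3 = (12/7, -18/7, 6/7)

Orthogonality check:
  u_2 · u_1 = 0 (should be 0)
  u_3 · u_1 = 0 (should be 0)
  u_3 · u_2 = 0 (should be 0)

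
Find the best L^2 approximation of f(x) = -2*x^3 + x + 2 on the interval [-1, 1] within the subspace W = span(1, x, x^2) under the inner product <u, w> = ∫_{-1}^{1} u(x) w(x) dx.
g(x) = 2 - x/5

The best approximation g ∈ W is the orthogonal projection of f onto W. Writing g = a_0 + a_1 x + a_2 x^2, the coefficients solve the normal equations G · a = b where
  G_{ij} = <φ_i, φ_j> and b_i = <f, φ_i>, with φ_0 = 1, φ_1 = x, φ_2 = x^2.
G =
  [2, 0, 2/3]
  [0, 2/3, 0]
  [2/3, 0, 2/5],
b = (4, -2/15, 4/3).
Solving gives a_0 = 2, a_1 = -1/5, a_2 = 0, so
  g(x) = 2 - x/5.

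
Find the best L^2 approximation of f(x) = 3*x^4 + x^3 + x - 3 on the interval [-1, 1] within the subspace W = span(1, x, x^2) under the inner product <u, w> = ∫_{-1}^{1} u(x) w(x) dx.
g(x) = 18*x^2/7 + 8*x/5 - 114/35

The best approximation g ∈ W is the orthogonal projection of f onto W. Writing g = a_0 + a_1 x + a_2 x^2, the coefficients solve the normal equations G · a = b where
  G_{ij} = <φ_i, φ_j> and b_i = <f, φ_i>, with φ_0 = 1, φ_1 = x, φ_2 = x^2.
G =
  [2, 0, 2/3]
  [0, 2/3, 0]
  [2/3, 0, 2/5],
b = (-24/5, 16/15, -8/7).
Solving gives a_0 = -114/35, a_1 = 8/5, a_2 = 18/7, so
  g(x) = 18*x^2/7 + 8*x/5 - 114/35.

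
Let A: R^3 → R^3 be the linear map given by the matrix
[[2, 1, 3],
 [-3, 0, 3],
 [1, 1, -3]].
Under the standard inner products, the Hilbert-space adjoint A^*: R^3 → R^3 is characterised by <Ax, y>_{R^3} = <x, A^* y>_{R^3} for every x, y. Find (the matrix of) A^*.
A^* = A^T =
[[2, -3, 1],
 [1, 0, 1],
 [3, 3, -3]]

For real matrices with standard dot products, the defining identity <Ax, y> = <x, A^* y> gives (Ax)^T y = x^T (A^*) y, i.e. x^T A^T y = x^T (A^*) y. Since this holds for all x, y, we must have A^* = A^T. Therefore
A^* =
[[2, -3, 1],
 [1, 0, 1],
 [3, 3, -3]].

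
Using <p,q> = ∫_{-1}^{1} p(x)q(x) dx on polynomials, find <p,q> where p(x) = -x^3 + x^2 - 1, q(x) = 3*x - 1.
<p,q> = 2/15

Expand the product: p(x)·q(x) = -3*x^4 + 4*x^3 - x^2 - 3*x + 1.
∫_{-1}^{1} of each monomial x^k gives [2/(k+1) if k even, 0 if k odd]. Integrating term-by-term (or equivalently evaluating the antiderivative F(x) = -3*x^5/5 + x^4 - x^3/3 - 3*x^2/2 + x at the endpoints):
  F(1) − F(−1) = -13/30 − (-17/30) = 2/15.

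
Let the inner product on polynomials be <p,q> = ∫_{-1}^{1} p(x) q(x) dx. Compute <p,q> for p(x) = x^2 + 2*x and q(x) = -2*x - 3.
<p,q> = -14/3

Expand the product: p(x)·q(x) = -2*x^3 - 7*x^2 - 6*x.
∫_{-1}^{1} of each monomial x^k gives [2/(k+1) if k even, 0 if k odd]. Integrating term-by-term (or equivalently evaluating the antiderivative F(x) = -x^4/2 - 7*x^3/3 - 3*x^2 at the endpoints):
  F(1) − F(−1) = -35/6 − (-7/6) = -14/3.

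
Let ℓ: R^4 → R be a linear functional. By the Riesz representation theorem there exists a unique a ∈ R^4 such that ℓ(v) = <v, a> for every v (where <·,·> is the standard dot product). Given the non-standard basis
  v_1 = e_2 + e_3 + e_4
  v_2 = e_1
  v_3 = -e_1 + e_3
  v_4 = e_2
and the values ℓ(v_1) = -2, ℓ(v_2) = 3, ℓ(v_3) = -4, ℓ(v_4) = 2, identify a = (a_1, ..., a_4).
a = (3, 2, -1, -3)

Write a = (a_1, ..., a_4) in the standard basis. For each basis vector v_i, ℓ(v_i) = <v_i, a> is a linear equation in the a_j's. Collect the n equations into a matrix system V a = ℓ, where row i of V is v_i (expressed in the standard basis). Since V is invertible (lower-triangular with 1s on the diagonal, up to permutation), solve by back-substitution:
  V =
[[0, 1, 1, 1],
 [1, 0, 0, 0],
 [-1, 0, 1, 0],
 [0, 1, 0, 0]]
  V a = (-2, 3, -4, 2)
Solving gives a = (3, 2, -1, -3).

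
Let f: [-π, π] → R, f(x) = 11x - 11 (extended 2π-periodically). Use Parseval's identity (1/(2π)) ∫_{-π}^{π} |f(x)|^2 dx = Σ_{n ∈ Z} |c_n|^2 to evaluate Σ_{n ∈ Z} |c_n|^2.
Σ |c_n|^2 = 121π^2/3 + 121

Expand and integrate term by term over [-π, π]:
  ∫ (11x)^2 dx = 121·(2π^3/3); ∫ 2·11·(-11)·x dx = 0 (odd integrand); ∫ (-11)^2 dx = 121·2π.
So (1/(2π)) ∫_{-π}^{π} (11x - 11)^2 dx = 121π^2/3 + 121 = 121π^2/3 + 121.
Parseval ⇒ Σ |c_n|^2 = 121π^2/3 + 121.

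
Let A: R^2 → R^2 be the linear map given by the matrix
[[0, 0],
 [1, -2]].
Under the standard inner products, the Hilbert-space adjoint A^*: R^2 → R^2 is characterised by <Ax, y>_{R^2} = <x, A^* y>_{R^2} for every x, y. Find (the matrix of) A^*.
A^* = A^T =
[[0, 1],
 [0, -2]]

For real matrices with standard dot products, the defining identity <Ax, y> = <x, A^* y> gives (Ax)^T y = x^T (A^*) y, i.e. x^T A^T y = x^T (A^*) y. Since this holds for all x, y, we must have A^* = A^T. Therefore
A^* =
[[0, 1],
 [0, -2]].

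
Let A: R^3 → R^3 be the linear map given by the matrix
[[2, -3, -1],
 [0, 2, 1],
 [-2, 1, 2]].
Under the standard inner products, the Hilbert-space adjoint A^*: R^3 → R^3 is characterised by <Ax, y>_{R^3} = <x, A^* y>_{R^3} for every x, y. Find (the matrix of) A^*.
A^* = A^T =
[[2, 0, -2],
 [-3, 2, 1],
 [-1, 1, 2]]

For real matrices with standard dot products, the defining identity <Ax, y> = <x, A^* y> gives (Ax)^T y = x^T (A^*) y, i.e. x^T A^T y = x^T (A^*) y. Since this holds for all x, y, we must have A^* = A^T. Therefore
A^* =
[[2, 0, -2],
 [-3, 2, 1],
 [-1, 1, 2]].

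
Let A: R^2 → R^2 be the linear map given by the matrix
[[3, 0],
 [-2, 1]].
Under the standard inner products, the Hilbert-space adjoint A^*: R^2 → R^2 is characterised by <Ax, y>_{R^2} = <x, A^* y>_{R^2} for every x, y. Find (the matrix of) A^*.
A^* = A^T =
[[3, -2],
 [0, 1]]

For real matrices with standard dot products, the defining identity <Ax, y> = <x, A^* y> gives (Ax)^T y = x^T (A^*) y, i.e. x^T A^T y = x^T (A^*) y. Since this holds for all x, y, we must have A^* = A^T. Therefore
A^* =
[[3, -2],
 [0, 1]].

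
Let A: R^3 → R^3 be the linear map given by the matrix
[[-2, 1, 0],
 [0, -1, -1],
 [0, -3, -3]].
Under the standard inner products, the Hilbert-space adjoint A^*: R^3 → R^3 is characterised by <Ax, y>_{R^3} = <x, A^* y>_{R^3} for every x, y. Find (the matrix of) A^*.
A^* = A^T =
[[-2, 0, 0],
 [1, -1, -3],
 [0, -1, -3]]

For real matrices with standard dot products, the defining identity <Ax, y> = <x, A^* y> gives (Ax)^T y = x^T (A^*) y, i.e. x^T A^T y = x^T (A^*) y. Since this holds for all x, y, we must have A^* = A^T. Therefore
A^* =
[[-2, 0, 0],
 [1, -1, -3],
 [0, -1, -3]].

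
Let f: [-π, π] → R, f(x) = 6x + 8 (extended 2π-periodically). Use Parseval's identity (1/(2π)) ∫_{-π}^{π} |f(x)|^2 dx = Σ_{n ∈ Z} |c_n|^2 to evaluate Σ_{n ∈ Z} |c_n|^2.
Σ |c_n|^2 = 12π^2 + 64

Expand and integrate term by term over [-π, π]:
  ∫ (6x)^2 dx = 36·(2π^3/3); ∫ 2·6·(8)·x dx = 0 (odd integrand); ∫ 8^2 dx = 64·2π.
So (1/(2π)) ∫_{-π}^{π} (6x + 8)^2 dx = 36π^2/3 + 64 = 12π^2 + 64.
Parseval ⇒ Σ |c_n|^2 = 12π^2 + 64.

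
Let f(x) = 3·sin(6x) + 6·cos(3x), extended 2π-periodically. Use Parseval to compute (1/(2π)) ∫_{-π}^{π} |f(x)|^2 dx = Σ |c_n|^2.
Σ |c_n|^2 = 45/2

Expand |f|^2 and use orthogonality of {sin(nx), cos(mx)} on [-π, π]:
  ∫_{-π}^{π} sin(nx)^2 dx = π, ∫ cos(mx)^2 dx = π, and cross terms integrate to 0.
So ∫_{-π}^{π} f(x)^2 dx = 3^2 · π + 6^2 · π = (9 + 36)π.
Divide by 2π: (9 + 36)/2 = 45/2.
By Parseval, this equals Σ |c_n|^2.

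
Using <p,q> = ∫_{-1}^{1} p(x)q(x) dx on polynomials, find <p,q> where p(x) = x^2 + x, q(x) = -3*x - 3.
<p,q> = -4

Expand the product: p(x)·q(x) = -3*x^3 - 6*x^2 - 3*x.
∫_{-1}^{1} of each monomial x^k gives [2/(k+1) if k even, 0 if k odd]. Integrating term-by-term (or equivalently evaluating the antiderivative F(x) = -3*x^4/4 - 2*x^3 - 3*x^2/2 at the endpoints):
  F(1) − F(−1) = -17/4 − (-1/4) = -4.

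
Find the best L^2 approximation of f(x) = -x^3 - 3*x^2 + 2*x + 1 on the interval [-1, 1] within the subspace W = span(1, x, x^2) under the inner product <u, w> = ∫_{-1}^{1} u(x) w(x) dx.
g(x) = -3*x^2 + 7*x/5 + 1

The best approximation g ∈ W is the orthogonal projection of f onto W. Writing g = a_0 + a_1 x + a_2 x^2, the coefficients solve the normal equations G · a = b where
  G_{ij} = <φ_i, φ_j> and b_i = <f, φ_i>, with φ_0 = 1, φ_1 = x, φ_2 = x^2.
G =
  [2, 0, 2/3]
  [0, 2/3, 0]
  [2/3, 0, 2/5],
b = (0, 14/15, -8/15).
Solving gives a_0 = 1, a_1 = 7/5, a_2 = -3, so
  g(x) = -3*x^2 + 7*x/5 + 1.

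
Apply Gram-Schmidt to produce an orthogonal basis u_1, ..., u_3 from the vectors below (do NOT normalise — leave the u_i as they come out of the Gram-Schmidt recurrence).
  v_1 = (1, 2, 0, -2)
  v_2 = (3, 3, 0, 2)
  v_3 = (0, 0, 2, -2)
Orthogonal basis:
  u_1 = (1, 2, 0, -2)
  u_2 = (22/9, 17/9, 0, 28/9)
  u_3 = (60/173, -48/173, 2, -18/173)

Apply the Gram-Schmidt recurrence
  u_1 = v_1
  u_i = v_i − Σ_{j<i} ((v_i · u_j) / (u_j · u_j)) · u_j.

Step by step this gives:
  u_1 = (1, 2, 0, -2)
  u_2 = (22/9, 17/9, 0, 28/9)
  u_3 = (60/173, -48/173, 2, -18/173)

Orthogonality check:
  u_2 · u_1 = 0 (should be 0)
  u_3 · u_1 = 0 (should be 0)
  u_3 · u_2 = 0 (should be 0)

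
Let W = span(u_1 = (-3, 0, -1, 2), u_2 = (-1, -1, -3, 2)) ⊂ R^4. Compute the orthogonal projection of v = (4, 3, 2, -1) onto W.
proj_W(v) = (32/11, 5/11, 24/11, -28/11)

Set up U = [u_1 | ... | u_2] ∈ R^(4×2). The projector onto W = col(U) is P = U (U^T U)^(-1) U^T.
Compute U^T U =
  [14, 10]
  [10, 15],
and U^T v = (-16, -15).
Solve U^T U · c = U^T v for the coefficients: c = (-9/11, -5/11). The projection is proj_W(v) = U c.
Check: (v - proj_W(v)) · u_1 = 0  (should be 0).
Check: (v - proj_W(v)) · u_2 = 0  (should be 0).
Result: proj_W(v) = (32/11, 5/11, 24/11, -28/11).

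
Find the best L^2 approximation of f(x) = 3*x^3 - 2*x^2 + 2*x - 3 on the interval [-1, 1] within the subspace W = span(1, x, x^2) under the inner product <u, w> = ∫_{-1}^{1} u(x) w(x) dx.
g(x) = -2*x^2 + 19*x/5 - 3

The best approximation g ∈ W is the orthogonal projection of f onto W. Writing g = a_0 + a_1 x + a_2 x^2, the coefficients solve the normal equations G · a = b where
  G_{ij} = <φ_i, φ_j> and b_i = <f, φ_i>, with φ_0 = 1, φ_1 = x, φ_2 = x^2.
G =
  [2, 0, 2/3]
  [0, 2/3, 0]
  [2/3, 0, 2/5],
b = (-22/3, 38/15, -14/5).
Solving gives a_0 = -3, a_1 = 19/5, a_2 = -2, so
  g(x) = -2*x^2 + 19*x/5 - 3.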